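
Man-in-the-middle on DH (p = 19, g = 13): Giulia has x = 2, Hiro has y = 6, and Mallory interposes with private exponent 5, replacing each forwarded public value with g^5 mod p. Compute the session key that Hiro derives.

7

Hiro receives Mallory's public value M = 13^5 mod 19 instead of the honest one.
13^1 ≡ 13 (mod 19)
13^2 = (13^1)^2 ≡ 13^2 = 169 ≡ 17 (mod 19)
13^4 = (13^2)^2 ≡ 17^2 = 289 ≡ 4 (mod 19)
13^5 = 13^4 · 13^1 ≡ 4 · 13 ≡ 14 (mod 19).
So M = 14. Hiro computes K = M^6 mod 19.
14^1 ≡ 14 (mod 19)
14^2 = (14^1)^2 ≡ 14^2 = 196 ≡ 6 (mod 19)
14^4 = (14^2)^2 ≡ 6^2 = 36 ≡ 17 (mod 19)
14^6 = 14^4 · 14^2 ≡ 17 · 6 ≡ 7 (mod 19).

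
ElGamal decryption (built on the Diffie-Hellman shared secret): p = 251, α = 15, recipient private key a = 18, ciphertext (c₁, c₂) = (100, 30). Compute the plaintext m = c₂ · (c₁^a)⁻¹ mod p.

191

Shared mask s = c₁^a mod p = 100^18 mod 251.
100^1 ≡ 100 (mod 251)
100^2 = (100^1)^2 ≡ 100^2 = 10000 ≡ 211 (mod 251)
100^4 = (100^2)^2 ≡ 211^2 = 44521 ≡ 94 (mod 251)
100^8 = (100^4)^2 ≡ 94^2 = 8836 ≡ 51 (mod 251)
100^16 = (100^8)^2 ≡ 51^2 = 2601 ≡ 91 (mod 251)
100^18 = 100^16 · 100^2 ≡ 91 · 211 ≡ 125 (mod 251).
So s = 125; s⁻¹ ≡ 249 (mod 251).
m = c₂ · s⁻¹ mod 251 = 30 · 249 mod 251 = 191.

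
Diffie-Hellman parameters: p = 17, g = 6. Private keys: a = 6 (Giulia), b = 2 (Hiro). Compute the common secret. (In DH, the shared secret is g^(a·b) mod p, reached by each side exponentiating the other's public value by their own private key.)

13

Hiro sends B = g^b mod p = 6^2 mod 17.
6^1 ≡ 6 (mod 17)
6^2 = (6^1)^2 ≡ 6^2 = 36 ≡ 2 (mod 17)
So B = 2. Giulia then computes K = B^a mod p = 2^6 mod 17.
2^1 ≡ 2 (mod 17)
2^2 = (2^1)^2 ≡ 2^2 = 4 ≡ 4 (mod 17)
2^4 = (2^2)^2 ≡ 4^2 = 16 ≡ 16 (mod 17)
2^6 = 2^4 · 2^2 ≡ 16 · 4 ≡ 13 (mod 17).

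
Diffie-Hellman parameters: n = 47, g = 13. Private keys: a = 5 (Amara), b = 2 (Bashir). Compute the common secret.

2

Amara sends A = g^a mod n = 13^5 mod 47.
13^1 ≡ 13 (mod 47)
13^2 = (13^1)^2 ≡ 13^2 = 169 ≡ 28 (mod 47)
13^4 = (13^2)^2 ≡ 28^2 = 784 ≡ 32 (mod 47)
13^5 = 13^4 · 13^1 ≡ 32 · 13 ≡ 40 (mod 47).
So A = 40. Bashir then computes K = A^b mod n = 40^2 mod 47.
40^1 ≡ 40 (mod 47)
40^2 = (40^1)^2 ≡ 40^2 = 1600 ≡ 2 (mod 47)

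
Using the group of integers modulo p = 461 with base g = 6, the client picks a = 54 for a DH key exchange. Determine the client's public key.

388

Public value = 6^54 (mod 461).
6^1 ≡ 6 (mod 461)
6^2 = (6^1)^2 ≡ 6^2 = 36 ≡ 36 (mod 461)
6^4 = (6^2)^2 ≡ 36^2 = 1296 ≡ 374 (mod 461)
6^8 = (6^4)^2 ≡ 374^2 = 139876 ≡ 193 (mod 461)
6^16 = (6^8)^2 ≡ 193^2 = 37249 ≡ 369 (mod 461)
6^32 = (6^16)^2 ≡ 369^2 = 136161 ≡ 166 (mod 461)
6^54 = 6^32 · 6^16 · 6^4 · 6^2 ≡ 166 · 369 · 374 · 36 ≡ 388 (mod 461).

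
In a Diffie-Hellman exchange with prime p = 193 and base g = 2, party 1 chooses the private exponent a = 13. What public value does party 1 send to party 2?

86

Public value = 2^13 (mod 193).
2^1 ≡ 2 (mod 193)
2^2 = (2^1)^2 ≡ 2^2 = 4 ≡ 4 (mod 193)
2^4 = (2^2)^2 ≡ 4^2 = 16 ≡ 16 (mod 193)
2^8 = (2^4)^2 ≡ 16^2 = 256 ≡ 63 (mod 193)
2^13 = 2^8 · 2^4 · 2^1 ≡ 63 · 16 · 2 ≡ 86 (mod 193).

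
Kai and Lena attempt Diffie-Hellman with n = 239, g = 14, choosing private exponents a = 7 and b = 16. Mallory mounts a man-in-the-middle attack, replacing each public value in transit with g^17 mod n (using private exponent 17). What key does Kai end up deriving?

238

Kai receives Mallory's public value M = 14^17 mod 239 instead of the honest one.
14^1 ≡ 14 (mod 239)
14^2 = (14^1)^2 ≡ 14^2 = 196 ≡ 196 (mod 239)
14^4 = (14^2)^2 ≡ 196^2 = 38416 ≡ 176 (mod 239)
14^8 = (14^4)^2 ≡ 176^2 = 30976 ≡ 145 (mod 239)
14^16 = (14^8)^2 ≡ 145^2 = 21025 ≡ 232 (mod 239)
14^17 = 14^16 · 14^1 ≡ 232 · 14 ≡ 141 (mod 239).
So M = 141. Kai computes K = M^7 mod 239.
141^1 ≡ 141 (mod 239)
141^2 = (141^1)^2 ≡ 141^2 = 19881 ≡ 44 (mod 239)
141^4 = (141^2)^2 ≡ 44^2 = 1936 ≡ 24 (mod 239)
141^7 = 141^4 · 141^2 · 141^1 ≡ 24 · 44 · 141 ≡ 238 (mod 239).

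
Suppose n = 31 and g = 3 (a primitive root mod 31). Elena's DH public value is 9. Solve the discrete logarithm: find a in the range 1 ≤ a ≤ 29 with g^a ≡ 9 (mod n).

Try successive powers of 3 modulo 31:
3^1 ≡ 3
3^2 ≡ 9
Found: a = 2.

2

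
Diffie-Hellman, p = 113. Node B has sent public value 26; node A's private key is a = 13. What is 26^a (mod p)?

Shared key K = 26^13 mod 113.
26^1 ≡ 26 (mod 113)
26^2 = (26^1)^2 ≡ 26^2 = 676 ≡ 111 (mod 113)
26^4 = (26^2)^2 ≡ 111^2 = 12321 ≡ 4 (mod 113)
26^8 = (26^4)^2 ≡ 4^2 = 16 ≡ 16 (mod 113)
26^13 = 26^8 · 26^4 · 26^1 ≡ 16 · 4 · 26 ≡ 82 (mod 113).

82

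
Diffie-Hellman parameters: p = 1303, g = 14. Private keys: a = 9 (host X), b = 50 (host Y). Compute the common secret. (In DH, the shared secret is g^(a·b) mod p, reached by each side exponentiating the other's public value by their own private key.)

173

Host Y sends B = g^b mod p = 14^50 mod 1303.
14^1 ≡ 14 (mod 1303)
14^2 = (14^1)^2 ≡ 14^2 = 196 ≡ 196 (mod 1303)
14^4 = (14^2)^2 ≡ 196^2 = 38416 ≡ 629 (mod 1303)
14^8 = (14^4)^2 ≡ 629^2 = 395641 ≡ 832 (mod 1303)
14^16 = (14^8)^2 ≡ 832^2 = 692224 ≡ 331 (mod 1303)
14^32 = (14^16)^2 ≡ 331^2 = 109561 ≡ 109 (mod 1303)
14^50 = 14^32 · 14^16 · 14^2 ≡ 109 · 331 · 196 ≡ 103 (mod 1303).
So B = 103. Host X then computes K = B^a mod p = 103^9 mod 1303.
103^1 ≡ 103 (mod 1303)
103^2 = (103^1)^2 ≡ 103^2 = 10609 ≡ 185 (mod 1303)
103^4 = (103^2)^2 ≡ 185^2 = 34225 ≡ 347 (mod 1303)
103^8 = (103^4)^2 ≡ 347^2 = 120409 ≡ 533 (mod 1303)
103^9 = 103^8 · 103^1 ≡ 533 · 103 ≡ 173 (mod 1303).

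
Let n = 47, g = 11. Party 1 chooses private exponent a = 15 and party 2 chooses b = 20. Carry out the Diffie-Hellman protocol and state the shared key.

36

Party 2 sends B = g^b mod n = 11^20 mod 47.
11^1 ≡ 11 (mod 47)
11^2 = (11^1)^2 ≡ 11^2 = 121 ≡ 27 (mod 47)
11^4 = (11^2)^2 ≡ 27^2 = 729 ≡ 24 (mod 47)
11^8 = (11^4)^2 ≡ 24^2 = 576 ≡ 12 (mod 47)
11^16 = (11^8)^2 ≡ 12^2 = 144 ≡ 3 (mod 47)
11^20 = 11^16 · 11^4 ≡ 3 · 24 ≡ 25 (mod 47).
So B = 25. Party 1 then computes K = B^a mod n = 25^15 mod 47.
25^1 ≡ 25 (mod 47)
25^2 = (25^1)^2 ≡ 25^2 = 625 ≡ 14 (mod 47)
25^4 = (25^2)^2 ≡ 14^2 = 196 ≡ 8 (mod 47)
25^8 = (25^4)^2 ≡ 8^2 = 64 ≡ 17 (mod 47)
25^15 = 25^8 · 25^4 · 25^2 · 25^1 ≡ 17 · 8 · 14 · 25 ≡ 36 (mod 47).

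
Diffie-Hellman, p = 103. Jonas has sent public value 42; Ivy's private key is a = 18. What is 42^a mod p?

Shared key K = 42^18 mod 103.
42^1 ≡ 42 (mod 103)
42^2 = (42^1)^2 ≡ 42^2 = 1764 ≡ 13 (mod 103)
42^4 = (42^2)^2 ≡ 13^2 = 169 ≡ 66 (mod 103)
42^8 = (42^4)^2 ≡ 66^2 = 4356 ≡ 30 (mod 103)
42^16 = (42^8)^2 ≡ 30^2 = 900 ≡ 76 (mod 103)
42^18 = 42^16 · 42^2 ≡ 76 · 13 ≡ 61 (mod 103).

61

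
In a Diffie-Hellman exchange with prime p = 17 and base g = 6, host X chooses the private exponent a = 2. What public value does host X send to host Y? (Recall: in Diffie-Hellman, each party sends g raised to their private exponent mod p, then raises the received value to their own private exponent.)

2

Public value = 6^2 mod 17.
6^1 ≡ 6 (mod 17)
6^2 = (6^1)^2 ≡ 6^2 = 36 ≡ 2 (mod 17)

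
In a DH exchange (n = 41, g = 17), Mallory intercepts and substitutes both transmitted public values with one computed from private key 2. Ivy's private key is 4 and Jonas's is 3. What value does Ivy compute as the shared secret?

16

Ivy receives Mallory's public value M = 17^2 mod 41 instead of the honest one.
17^1 ≡ 17 (mod 41)
17^2 = (17^1)^2 ≡ 17^2 = 289 ≡ 2 (mod 41)
So M = 2. Ivy computes K = M^4 mod 41.
2^1 ≡ 2 (mod 41)
2^2 = (2^1)^2 ≡ 2^2 = 4 ≡ 4 (mod 41)
2^4 = (2^2)^2 ≡ 4^2 = 16 ≡ 16 (mod 41)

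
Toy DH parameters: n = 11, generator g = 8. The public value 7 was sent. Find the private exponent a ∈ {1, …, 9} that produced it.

9

Try successive powers of 8 modulo 11:
8^1 ≡ 8
8^2 ≡ 9
8^3 ≡ 6
8^4 ≡ 4
8^5 ≡ 10
8^6 ≡ 3
8^7 ≡ 2
8^8 ≡ 5
8^9 ≡ 7
Found: a = 9.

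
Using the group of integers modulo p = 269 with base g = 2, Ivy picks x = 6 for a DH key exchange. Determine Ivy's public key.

Public value = 2^6 (mod 269).
2^1 ≡ 2 (mod 269)
2^2 = (2^1)^2 ≡ 2^2 = 4 ≡ 4 (mod 269)
2^4 = (2^2)^2 ≡ 4^2 = 16 ≡ 16 (mod 269)
2^6 = 2^4 · 2^2 ≡ 16 · 4 ≡ 64 (mod 269).

64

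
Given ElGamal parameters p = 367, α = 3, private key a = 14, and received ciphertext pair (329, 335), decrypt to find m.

12

Shared mask s = c₁^a mod p = 329^14 mod 367.
329^1 ≡ 329 (mod 367)
329^2 = (329^1)^2 ≡ 329^2 = 108241 ≡ 343 (mod 367)
329^4 = (329^2)^2 ≡ 343^2 = 117649 ≡ 209 (mod 367)
329^8 = (329^4)^2 ≡ 209^2 = 43681 ≡ 8 (mod 367)
329^14 = 329^8 · 329^4 · 329^2 ≡ 8 · 209 · 343 ≡ 242 (mod 367).
So s = 242; s⁻¹ ≡ 229 (mod 367).
m = c₂ · s⁻¹ mod 367 = 335 · 229 mod 367 = 12.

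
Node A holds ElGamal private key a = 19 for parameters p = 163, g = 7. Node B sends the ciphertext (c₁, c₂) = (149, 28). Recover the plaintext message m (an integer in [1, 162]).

87

Shared mask s = c₁^a mod p = 149^19 mod 163.
149^1 ≡ 149 (mod 163)
149^2 = (149^1)^2 ≡ 149^2 = 22201 ≡ 33 (mod 163)
149^4 = (149^2)^2 ≡ 33^2 = 1089 ≡ 111 (mod 163)
149^8 = (149^4)^2 ≡ 111^2 = 12321 ≡ 96 (mod 163)
149^16 = (149^8)^2 ≡ 96^2 = 9216 ≡ 88 (mod 163)
149^19 = 149^16 · 149^2 · 149^1 ≡ 88 · 33 · 149 ≡ 94 (mod 163).
So s = 94; s⁻¹ ≡ 137 (mod 163).
m = c₂ · s⁻¹ mod 163 = 28 · 137 mod 163 = 87.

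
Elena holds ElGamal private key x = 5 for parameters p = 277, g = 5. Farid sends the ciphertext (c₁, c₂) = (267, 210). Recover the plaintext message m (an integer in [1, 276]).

207

Shared mask s = c₁^x mod p = 267^5 mod 277.
267^1 ≡ 267 (mod 277)
267^2 = (267^1)^2 ≡ 267^2 = 71289 ≡ 100 (mod 277)
267^4 = (267^2)^2 ≡ 100^2 = 10000 ≡ 28 (mod 277)
267^5 = 267^4 · 267^1 ≡ 28 · 267 ≡ 274 (mod 277).
So s = 274; s⁻¹ ≡ 92 (mod 277).
m = c₂ · s⁻¹ mod 277 = 210 · 92 mod 277 = 207.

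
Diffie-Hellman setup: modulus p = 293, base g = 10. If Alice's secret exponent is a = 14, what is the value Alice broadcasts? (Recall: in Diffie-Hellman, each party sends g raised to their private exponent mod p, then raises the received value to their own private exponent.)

189

Public value = 10^14 mod 293.
10^1 ≡ 10 (mod 293)
10^2 = (10^1)^2 ≡ 10^2 = 100 ≡ 100 (mod 293)
10^4 = (10^2)^2 ≡ 100^2 = 10000 ≡ 38 (mod 293)
10^8 = (10^4)^2 ≡ 38^2 = 1444 ≡ 272 (mod 293)
10^14 = 10^8 · 10^4 · 10^2 ≡ 272 · 38 · 100 ≡ 189 (mod 293).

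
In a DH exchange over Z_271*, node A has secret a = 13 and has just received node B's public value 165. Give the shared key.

Shared key K = 165^13 mod 271.
165^1 ≡ 165 (mod 271)
165^2 = (165^1)^2 ≡ 165^2 = 27225 ≡ 125 (mod 271)
165^4 = (165^2)^2 ≡ 125^2 = 15625 ≡ 178 (mod 271)
165^8 = (165^4)^2 ≡ 178^2 = 31684 ≡ 248 (mod 271)
165^13 = 165^8 · 165^4 · 165^1 ≡ 248 · 178 · 165 ≡ 93 (mod 271).

93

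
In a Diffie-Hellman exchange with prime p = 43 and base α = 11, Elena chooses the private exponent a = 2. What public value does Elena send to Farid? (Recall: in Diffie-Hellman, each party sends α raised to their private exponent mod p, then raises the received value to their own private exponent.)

Public value = 11^2 mod 43.
11^1 ≡ 11 (mod 43)
11^2 = (11^1)^2 ≡ 11^2 = 121 ≡ 35 (mod 43)

35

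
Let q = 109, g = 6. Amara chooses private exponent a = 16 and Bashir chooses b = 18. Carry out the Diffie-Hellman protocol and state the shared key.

45

Amara sends A = g^a mod q = 6^16 mod 109.
6^1 ≡ 6 (mod 109)
6^2 = (6^1)^2 ≡ 6^2 = 36 ≡ 36 (mod 109)
6^4 = (6^2)^2 ≡ 36^2 = 1296 ≡ 97 (mod 109)
6^8 = (6^4)^2 ≡ 97^2 = 9409 ≡ 35 (mod 109)
6^16 = (6^8)^2 ≡ 35^2 = 1225 ≡ 26 (mod 109)
So A = 26. Bashir then computes K = A^b mod q = 26^18 mod 109.
26^1 ≡ 26 (mod 109)
26^2 = (26^1)^2 ≡ 26^2 = 676 ≡ 22 (mod 109)
26^4 = (26^2)^2 ≡ 22^2 = 484 ≡ 48 (mod 109)
26^8 = (26^4)^2 ≡ 48^2 = 2304 ≡ 15 (mod 109)
26^16 = (26^8)^2 ≡ 15^2 = 225 ≡ 7 (mod 109)
26^18 = 26^16 · 26^2 ≡ 7 · 22 ≡ 45 (mod 109).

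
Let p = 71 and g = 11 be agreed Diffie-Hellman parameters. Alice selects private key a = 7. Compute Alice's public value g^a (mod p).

14

Public value = 11^7 (mod 71).
11^1 ≡ 11 (mod 71)
11^2 = (11^1)^2 ≡ 11^2 = 121 ≡ 50 (mod 71)
11^4 = (11^2)^2 ≡ 50^2 = 2500 ≡ 15 (mod 71)
11^7 = 11^4 · 11^2 · 11^1 ≡ 15 · 50 · 11 ≡ 14 (mod 71).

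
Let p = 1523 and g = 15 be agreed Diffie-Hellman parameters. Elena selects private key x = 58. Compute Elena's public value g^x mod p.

Public value = 15^58 mod 1523.
15^1 ≡ 15 (mod 1523)
15^2 = (15^1)^2 ≡ 15^2 = 225 ≡ 225 (mod 1523)
15^4 = (15^2)^2 ≡ 225^2 = 50625 ≡ 366 (mod 1523)
15^8 = (15^4)^2 ≡ 366^2 = 133956 ≡ 1455 (mod 1523)
15^16 = (15^8)^2 ≡ 1455^2 = 2117025 ≡ 55 (mod 1523)
15^32 = (15^16)^2 ≡ 55^2 = 3025 ≡ 1502 (mod 1523)
15^58 = 15^32 · 15^16 · 15^8 · 15^2 ≡ 1502 · 55 · 1455 · 225 ≡ 131 (mod 1523).

131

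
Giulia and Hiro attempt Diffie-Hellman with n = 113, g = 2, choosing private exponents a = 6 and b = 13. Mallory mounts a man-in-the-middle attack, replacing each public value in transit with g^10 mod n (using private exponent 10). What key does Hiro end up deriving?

97

Hiro receives Mallory's public value M = 2^10 mod 113 instead of the honest one.
2^1 ≡ 2 (mod 113)
2^2 = (2^1)^2 ≡ 2^2 = 4 ≡ 4 (mod 113)
2^4 = (2^2)^2 ≡ 4^2 = 16 ≡ 16 (mod 113)
2^8 = (2^4)^2 ≡ 16^2 = 256 ≡ 30 (mod 113)
2^10 = 2^8 · 2^2 ≡ 30 · 4 ≡ 7 (mod 113).
So M = 7. Hiro computes K = M^13 mod 113.
7^1 ≡ 7 (mod 113)
7^2 = (7^1)^2 ≡ 7^2 = 49 ≡ 49 (mod 113)
7^4 = (7^2)^2 ≡ 49^2 = 2401 ≡ 28 (mod 113)
7^8 = (7^4)^2 ≡ 28^2 = 784 ≡ 106 (mod 113)
7^13 = 7^8 · 7^4 · 7^1 ≡ 106 · 28 · 7 ≡ 97 (mod 113).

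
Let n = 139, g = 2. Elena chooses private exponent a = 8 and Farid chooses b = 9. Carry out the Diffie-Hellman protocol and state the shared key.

131

Farid sends B = g^b mod n = 2^9 mod 139.
2^1 ≡ 2 (mod 139)
2^2 = (2^1)^2 ≡ 2^2 = 4 ≡ 4 (mod 139)
2^4 = (2^2)^2 ≡ 4^2 = 16 ≡ 16 (mod 139)
2^8 = (2^4)^2 ≡ 16^2 = 256 ≡ 117 (mod 139)
2^9 = 2^8 · 2^1 ≡ 117 · 2 ≡ 95 (mod 139).
So B = 95. Elena then computes K = B^a mod n = 95^8 mod 139.
95^1 ≡ 95 (mod 139)
95^2 = (95^1)^2 ≡ 95^2 = 9025 ≡ 129 (mod 139)
95^4 = (95^2)^2 ≡ 129^2 = 16641 ≡ 100 (mod 139)
95^8 = (95^4)^2 ≡ 100^2 = 10000 ≡ 131 (mod 139)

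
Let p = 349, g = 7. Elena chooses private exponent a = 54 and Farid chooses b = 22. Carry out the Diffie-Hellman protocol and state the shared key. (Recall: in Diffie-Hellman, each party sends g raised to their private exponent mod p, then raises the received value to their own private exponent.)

322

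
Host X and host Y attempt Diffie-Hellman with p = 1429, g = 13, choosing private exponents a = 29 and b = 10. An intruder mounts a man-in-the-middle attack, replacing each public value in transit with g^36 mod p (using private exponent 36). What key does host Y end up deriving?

Host Y receives an intruder's public value M = 13^36 mod 1429 instead of the honest one.
13^1 ≡ 13 (mod 1429)
13^2 = (13^1)^2 ≡ 13^2 = 169 ≡ 169 (mod 1429)
13^4 = (13^2)^2 ≡ 169^2 = 28561 ≡ 1410 (mod 1429)
13^8 = (13^4)^2 ≡ 1410^2 = 1988100 ≡ 361 (mod 1429)
13^16 = (13^8)^2 ≡ 361^2 = 130321 ≡ 282 (mod 1429)
13^32 = (13^16)^2 ≡ 282^2 = 79524 ≡ 929 (mod 1429)
13^36 = 13^32 · 13^4 ≡ 929 · 1410 ≡ 926 (mod 1429).
So M = 926. Host Y computes K = M^10 mod 1429.
926^1 ≡ 926 (mod 1429)
926^2 = (926^1)^2 ≡ 926^2 = 857476 ≡ 76 (mod 1429)
926^4 = (926^2)^2 ≡ 76^2 = 5776 ≡ 60 (mod 1429)
926^8 = (926^4)^2 ≡ 60^2 = 3600 ≡ 742 (mod 1429)
926^10 = 926^8 · 926^2 ≡ 742 · 76 ≡ 661 (mod 1429).

661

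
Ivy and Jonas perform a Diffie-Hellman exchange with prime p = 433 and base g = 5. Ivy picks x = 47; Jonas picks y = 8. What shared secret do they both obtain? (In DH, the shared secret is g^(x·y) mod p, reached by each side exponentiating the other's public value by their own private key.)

Jonas sends B = g^y mod p = 5^8 mod 433.
5^1 ≡ 5 (mod 433)
5^2 = (5^1)^2 ≡ 5^2 = 25 ≡ 25 (mod 433)
5^4 = (5^2)^2 ≡ 25^2 = 625 ≡ 192 (mod 433)
5^8 = (5^4)^2 ≡ 192^2 = 36864 ≡ 59 (mod 433)
So B = 59. Ivy then computes K = B^x mod p = 59^47 mod 433.
59^1 ≡ 59 (mod 433)
59^2 = (59^1)^2 ≡ 59^2 = 3481 ≡ 17 (mod 433)
59^4 = (59^2)^2 ≡ 17^2 = 289 ≡ 289 (mod 433)
59^8 = (59^4)^2 ≡ 289^2 = 83521 ≡ 385 (mod 433)
59^16 = (59^8)^2 ≡ 385^2 = 148225 ≡ 139 (mod 433)
59^32 = (59^16)^2 ≡ 139^2 = 19321 ≡ 269 (mod 433)
59^47 = 59^32 · 59^8 · 59^4 · 59^2 · 59^1 ≡ 269 · 385 · 289 · 17 · 59 ≡ 98 (mod 433).

98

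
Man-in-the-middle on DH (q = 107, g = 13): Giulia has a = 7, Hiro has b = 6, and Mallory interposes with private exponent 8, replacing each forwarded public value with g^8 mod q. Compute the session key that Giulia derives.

Giulia receives Mallory's public value M = 13^8 mod 107 instead of the honest one.
13^1 ≡ 13 (mod 107)
13^2 = (13^1)^2 ≡ 13^2 = 169 ≡ 62 (mod 107)
13^4 = (13^2)^2 ≡ 62^2 = 3844 ≡ 99 (mod 107)
13^8 = (13^4)^2 ≡ 99^2 = 9801 ≡ 64 (mod 107)
So M = 64. Giulia computes K = M^7 mod 107.
64^1 ≡ 64 (mod 107)
64^2 = (64^1)^2 ≡ 64^2 = 4096 ≡ 30 (mod 107)
64^4 = (64^2)^2 ≡ 30^2 = 900 ≡ 44 (mod 107)
64^7 = 64^4 · 64^2 · 64^1 ≡ 44 · 30 · 64 ≡ 57 (mod 107).

57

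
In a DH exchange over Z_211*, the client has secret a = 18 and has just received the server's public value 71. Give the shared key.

55

Shared key K = 71^18 mod 211.
71^1 ≡ 71 (mod 211)
71^2 = (71^1)^2 ≡ 71^2 = 5041 ≡ 188 (mod 211)
71^4 = (71^2)^2 ≡ 188^2 = 35344 ≡ 107 (mod 211)
71^8 = (71^4)^2 ≡ 107^2 = 11449 ≡ 55 (mod 211)
71^16 = (71^8)^2 ≡ 55^2 = 3025 ≡ 71 (mod 211)
71^18 = 71^16 · 71^2 ≡ 71 · 188 ≡ 55 (mod 211).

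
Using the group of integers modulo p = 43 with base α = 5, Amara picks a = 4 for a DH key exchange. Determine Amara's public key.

23

Public value = 5^4 (mod 43).
5^1 ≡ 5 (mod 43)
5^2 = (5^1)^2 ≡ 5^2 = 25 ≡ 25 (mod 43)
5^4 = (5^2)^2 ≡ 25^2 = 625 ≡ 23 (mod 43)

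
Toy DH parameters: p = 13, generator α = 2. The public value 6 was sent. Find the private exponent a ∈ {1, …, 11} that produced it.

Try successive powers of 2 modulo 13:
2^1 ≡ 2
2^2 ≡ 4
2^3 ≡ 8
2^4 ≡ 3
2^5 ≡ 6
Found: a = 5.

5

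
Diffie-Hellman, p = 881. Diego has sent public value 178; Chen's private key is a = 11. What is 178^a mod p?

Shared key K = 178^11 mod 881.
178^1 ≡ 178 (mod 881)
178^2 = (178^1)^2 ≡ 178^2 = 31684 ≡ 849 (mod 881)
178^4 = (178^2)^2 ≡ 849^2 = 720801 ≡ 143 (mod 881)
178^8 = (178^4)^2 ≡ 143^2 = 20449 ≡ 186 (mod 881)
178^11 = 178^8 · 178^2 · 178^1 ≡ 186 · 849 · 178 ≡ 387 (mod 881).

387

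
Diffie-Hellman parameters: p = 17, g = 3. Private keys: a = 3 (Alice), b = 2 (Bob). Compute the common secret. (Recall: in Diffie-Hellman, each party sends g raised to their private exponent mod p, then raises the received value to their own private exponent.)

Alice sends A = g^a mod p = 3^3 mod 17.
3^1 ≡ 3 (mod 17)
3^2 = (3^1)^2 ≡ 3^2 = 9 ≡ 9 (mod 17)
3^3 = 3^2 · 3^1 ≡ 9 · 3 ≡ 10 (mod 17).
So A = 10. Bob then computes K = A^b mod p = 10^2 mod 17.
10^1 ≡ 10 (mod 17)
10^2 = (10^1)^2 ≡ 10^2 = 100 ≡ 15 (mod 17)

15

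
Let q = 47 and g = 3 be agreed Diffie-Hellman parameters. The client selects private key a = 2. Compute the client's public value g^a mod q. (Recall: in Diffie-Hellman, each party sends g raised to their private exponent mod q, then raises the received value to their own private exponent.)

9

Public value = 3^2 mod 47.
3^1 ≡ 3 (mod 47)
3^2 = (3^1)^2 ≡ 3^2 = 9 ≡ 9 (mod 47)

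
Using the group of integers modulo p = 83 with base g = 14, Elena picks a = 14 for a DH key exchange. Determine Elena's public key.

75

Public value = 14^{14} \pmod{83}.
14^1 ≡ 14 (mod 83)
14^2 = (14^1)^2 ≡ 14^2 = 196 ≡ 30 (mod 83)
14^4 = (14^2)^2 ≡ 30^2 = 900 ≡ 70 (mod 83)
14^8 = (14^4)^2 ≡ 70^2 = 4900 ≡ 3 (mod 83)
14^14 = 14^8 · 14^4 · 14^2 ≡ 3 · 70 · 30 ≡ 75 (mod 83).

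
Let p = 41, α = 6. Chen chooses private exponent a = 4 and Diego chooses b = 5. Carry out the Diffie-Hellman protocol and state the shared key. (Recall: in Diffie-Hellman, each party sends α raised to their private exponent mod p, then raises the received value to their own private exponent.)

Diego sends B = α^b mod p = 6^5 mod 41.
6^1 ≡ 6 (mod 41)
6^2 = (6^1)^2 ≡ 6^2 = 36 ≡ 36 (mod 41)
6^4 = (6^2)^2 ≡ 36^2 = 1296 ≡ 25 (mod 41)
6^5 = 6^4 · 6^1 ≡ 25 · 6 ≡ 27 (mod 41).
So B = 27. Chen then computes K = B^a mod p = 27^4 mod 41.
27^1 ≡ 27 (mod 41)
27^2 = (27^1)^2 ≡ 27^2 = 729 ≡ 32 (mod 41)
27^4 = (27^2)^2 ≡ 32^2 = 1024 ≡ 40 (mod 41)

40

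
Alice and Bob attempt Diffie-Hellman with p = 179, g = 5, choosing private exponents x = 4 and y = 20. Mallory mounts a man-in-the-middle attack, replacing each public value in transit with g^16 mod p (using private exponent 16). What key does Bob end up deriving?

Bob receives Mallory's public value M = 5^16 mod 179 instead of the honest one.
5^1 ≡ 5 (mod 179)
5^2 = (5^1)^2 ≡ 5^2 = 25 ≡ 25 (mod 179)
5^4 = (5^2)^2 ≡ 25^2 = 625 ≡ 88 (mod 179)
5^8 = (5^4)^2 ≡ 88^2 = 7744 ≡ 47 (mod 179)
5^16 = (5^8)^2 ≡ 47^2 = 2209 ≡ 61 (mod 179)
So M = 61. Bob computes K = M^20 mod 179.
61^1 ≡ 61 (mod 179)
61^2 = (61^1)^2 ≡ 61^2 = 3721 ≡ 141 (mod 179)
61^4 = (61^2)^2 ≡ 141^2 = 19881 ≡ 12 (mod 179)
61^8 = (61^4)^2 ≡ 12^2 = 144 ≡ 144 (mod 179)
61^16 = (61^8)^2 ≡ 144^2 = 20736 ≡ 151 (mod 179)
61^20 = 61^16 · 61^4 ≡ 151 · 12 ≡ 22 (mod 179).

22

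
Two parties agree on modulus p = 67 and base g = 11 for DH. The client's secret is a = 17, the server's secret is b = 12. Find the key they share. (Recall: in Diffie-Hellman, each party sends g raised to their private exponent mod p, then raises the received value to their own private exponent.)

The server sends B = g^b mod p = 11^12 mod 67.
11^1 ≡ 11 (mod 67)
11^2 = (11^1)^2 ≡ 11^2 = 121 ≡ 54 (mod 67)
11^4 = (11^2)^2 ≡ 54^2 = 2916 ≡ 35 (mod 67)
11^8 = (11^4)^2 ≡ 35^2 = 1225 ≡ 19 (mod 67)
11^12 = 11^8 · 11^4 ≡ 19 · 35 ≡ 62 (mod 67).
So B = 62. The client then computes K = B^a mod p = 62^17 mod 67.
62^1 ≡ 62 (mod 67)
62^2 = (62^1)^2 ≡ 62^2 = 3844 ≡ 25 (mod 67)
62^4 = (62^2)^2 ≡ 25^2 = 625 ≡ 22 (mod 67)
62^8 = (62^4)^2 ≡ 22^2 = 484 ≡ 15 (mod 67)
62^16 = (62^8)^2 ≡ 15^2 = 225 ≡ 24 (mod 67)
62^17 = 62^16 · 62^1 ≡ 24 · 62 ≡ 14 (mod 67).

14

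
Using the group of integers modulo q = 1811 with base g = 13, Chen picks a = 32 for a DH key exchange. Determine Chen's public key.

1173

Public value = 13^32 (mod 1811).
13^1 ≡ 13 (mod 1811)
13^2 = (13^1)^2 ≡ 13^2 = 169 ≡ 169 (mod 1811)
13^4 = (13^2)^2 ≡ 169^2 = 28561 ≡ 1396 (mod 1811)
13^8 = (13^4)^2 ≡ 1396^2 = 1948816 ≡ 180 (mod 1811)
13^16 = (13^8)^2 ≡ 180^2 = 32400 ≡ 1613 (mod 1811)
13^32 = (13^16)^2 ≡ 1613^2 = 2601769 ≡ 1173 (mod 1811)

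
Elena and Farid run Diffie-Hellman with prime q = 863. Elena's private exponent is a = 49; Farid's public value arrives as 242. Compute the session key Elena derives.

225

Shared key K = 242^49 mod 863.
242^1 ≡ 242 (mod 863)
242^2 = (242^1)^2 ≡ 242^2 = 58564 ≡ 743 (mod 863)
242^4 = (242^2)^2 ≡ 743^2 = 552049 ≡ 592 (mod 863)
242^8 = (242^4)^2 ≡ 592^2 = 350464 ≡ 86 (mod 863)
242^16 = (242^8)^2 ≡ 86^2 = 7396 ≡ 492 (mod 863)
242^32 = (242^16)^2 ≡ 492^2 = 242064 ≡ 424 (mod 863)
242^49 = 242^32 · 242^16 · 242^1 ≡ 424 · 492 · 242 ≡ 225 (mod 863).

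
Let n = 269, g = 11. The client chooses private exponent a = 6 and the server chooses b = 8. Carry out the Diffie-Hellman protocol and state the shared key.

120

The server sends B = g^b mod n = 11^8 mod 269.
11^1 ≡ 11 (mod 269)
11^2 = (11^1)^2 ≡ 11^2 = 121 ≡ 121 (mod 269)
11^4 = (11^2)^2 ≡ 121^2 = 14641 ≡ 115 (mod 269)
11^8 = (11^4)^2 ≡ 115^2 = 13225 ≡ 44 (mod 269)
So B = 44. The client then computes K = B^a mod n = 44^6 mod 269.
44^1 ≡ 44 (mod 269)
44^2 = (44^1)^2 ≡ 44^2 = 1936 ≡ 53 (mod 269)
44^4 = (44^2)^2 ≡ 53^2 = 2809 ≡ 119 (mod 269)
44^6 = 44^4 · 44^2 ≡ 119 · 53 ≡ 120 (mod 269).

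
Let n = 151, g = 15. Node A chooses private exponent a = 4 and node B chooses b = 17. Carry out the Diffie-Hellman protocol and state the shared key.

25

Node B sends B = g^b mod n = 15^17 mod 151.
15^1 ≡ 15 (mod 151)
15^2 = (15^1)^2 ≡ 15^2 = 225 ≡ 74 (mod 151)
15^4 = (15^2)^2 ≡ 74^2 = 5476 ≡ 40 (mod 151)
15^8 = (15^4)^2 ≡ 40^2 = 1600 ≡ 90 (mod 151)
15^16 = (15^8)^2 ≡ 90^2 = 8100 ≡ 97 (mod 151)
15^17 = 15^16 · 15^1 ≡ 97 · 15 ≡ 96 (mod 151).
So B = 96. Node A then computes K = B^a mod n = 96^4 mod 151.
96^1 ≡ 96 (mod 151)
96^2 = (96^1)^2 ≡ 96^2 = 9216 ≡ 5 (mod 151)
96^4 = (96^2)^2 ≡ 5^2 = 25 ≡ 25 (mod 151)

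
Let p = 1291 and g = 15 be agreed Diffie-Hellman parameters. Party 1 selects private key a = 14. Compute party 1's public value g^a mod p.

924

Public value = 15^14 mod 1291.
15^1 ≡ 15 (mod 1291)
15^2 = (15^1)^2 ≡ 15^2 = 225 ≡ 225 (mod 1291)
15^4 = (15^2)^2 ≡ 225^2 = 50625 ≡ 276 (mod 1291)
15^8 = (15^4)^2 ≡ 276^2 = 76176 ≡ 7 (mod 1291)
15^14 = 15^8 · 15^4 · 15^2 ≡ 7 · 276 · 225 ≡ 924 (mod 1291).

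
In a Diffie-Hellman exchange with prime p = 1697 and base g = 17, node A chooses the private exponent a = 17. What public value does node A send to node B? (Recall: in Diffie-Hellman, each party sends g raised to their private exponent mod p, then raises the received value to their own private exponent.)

1622

Public value = 17^17 mod 1697.
17^1 ≡ 17 (mod 1697)
17^2 = (17^1)^2 ≡ 17^2 = 289 ≡ 289 (mod 1697)
17^4 = (17^2)^2 ≡ 289^2 = 83521 ≡ 368 (mod 1697)
17^8 = (17^4)^2 ≡ 368^2 = 135424 ≡ 1361 (mod 1697)
17^16 = (17^8)^2 ≡ 1361^2 = 1852321 ≡ 894 (mod 1697)
17^17 = 17^16 · 17^1 ≡ 894 · 17 ≡ 1622 (mod 1697).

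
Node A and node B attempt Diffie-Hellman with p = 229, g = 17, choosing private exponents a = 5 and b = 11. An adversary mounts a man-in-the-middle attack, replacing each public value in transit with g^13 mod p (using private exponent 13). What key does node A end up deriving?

203

Node A receives an adversary's public value M = 17^13 mod 229 instead of the honest one.
17^1 ≡ 17 (mod 229)
17^2 = (17^1)^2 ≡ 17^2 = 289 ≡ 60 (mod 229)
17^4 = (17^2)^2 ≡ 60^2 = 3600 ≡ 165 (mod 229)
17^8 = (17^4)^2 ≡ 165^2 = 27225 ≡ 203 (mod 229)
17^13 = 17^8 · 17^4 · 17^1 ≡ 203 · 165 · 17 ≡ 121 (mod 229).
So M = 121. Node A computes K = M^5 mod 229.
121^1 ≡ 121 (mod 229)
121^2 = (121^1)^2 ≡ 121^2 = 14641 ≡ 214 (mod 229)
121^4 = (121^2)^2 ≡ 214^2 = 45796 ≡ 225 (mod 229)
121^5 = 121^4 · 121^1 ≡ 225 · 121 ≡ 203 (mod 229).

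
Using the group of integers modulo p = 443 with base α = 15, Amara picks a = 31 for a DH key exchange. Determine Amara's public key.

173

Public value = 15^31 mod 443.
15^1 ≡ 15 (mod 443)
15^2 = (15^1)^2 ≡ 15^2 = 225 ≡ 225 (mod 443)
15^4 = (15^2)^2 ≡ 225^2 = 50625 ≡ 123 (mod 443)
15^8 = (15^4)^2 ≡ 123^2 = 15129 ≡ 67 (mod 443)
15^16 = (15^8)^2 ≡ 67^2 = 4489 ≡ 59 (mod 443)
15^31 = 15^16 · 15^8 · 15^4 · 15^2 · 15^1 ≡ 59 · 67 · 123 · 225 · 15 ≡ 173 (mod 443).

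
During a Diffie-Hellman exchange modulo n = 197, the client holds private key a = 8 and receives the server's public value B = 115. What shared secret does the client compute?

Shared key K = 115^8 mod 197.
115^1 ≡ 115 (mod 197)
115^2 = (115^1)^2 ≡ 115^2 = 13225 ≡ 26 (mod 197)
115^4 = (115^2)^2 ≡ 26^2 = 676 ≡ 85 (mod 197)
115^8 = (115^4)^2 ≡ 85^2 = 7225 ≡ 133 (mod 197)

133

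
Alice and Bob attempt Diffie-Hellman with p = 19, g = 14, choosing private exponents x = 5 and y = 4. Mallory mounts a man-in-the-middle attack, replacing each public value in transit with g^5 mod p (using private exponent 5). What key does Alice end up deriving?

Alice receives Mallory's public value M = 14^5 mod 19 instead of the honest one.
14^1 ≡ 14 (mod 19)
14^2 = (14^1)^2 ≡ 14^2 = 196 ≡ 6 (mod 19)
14^4 = (14^2)^2 ≡ 6^2 = 36 ≡ 17 (mod 19)
14^5 = 14^4 · 14^1 ≡ 17 · 14 ≡ 10 (mod 19).
So M = 10. Alice computes K = M^5 mod 19.
10^1 ≡ 10 (mod 19)
10^2 = (10^1)^2 ≡ 10^2 = 100 ≡ 5 (mod 19)
10^4 = (10^2)^2 ≡ 5^2 = 25 ≡ 6 (mod 19)
10^5 = 10^4 · 10^1 ≡ 6 · 10 ≡ 3 (mod 19).

3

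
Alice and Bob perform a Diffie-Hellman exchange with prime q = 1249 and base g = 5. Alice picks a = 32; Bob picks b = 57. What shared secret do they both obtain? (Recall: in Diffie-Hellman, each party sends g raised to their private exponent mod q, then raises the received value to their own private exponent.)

349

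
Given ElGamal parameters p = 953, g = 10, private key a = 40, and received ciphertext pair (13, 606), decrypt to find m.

Shared mask s = c₁^a mod p = 13^40 mod 953.
13^1 ≡ 13 (mod 953)
13^2 = (13^1)^2 ≡ 13^2 = 169 ≡ 169 (mod 953)
13^4 = (13^2)^2 ≡ 169^2 = 28561 ≡ 924 (mod 953)
13^8 = (13^4)^2 ≡ 924^2 = 853776 ≡ 841 (mod 953)
13^16 = (13^8)^2 ≡ 841^2 = 707281 ≡ 155 (mod 953)
13^32 = (13^16)^2 ≡ 155^2 = 24025 ≡ 200 (mod 953)
13^40 = 13^32 · 13^8 ≡ 200 · 841 ≡ 472 (mod 953).
So s = 472; s⁻¹ ≡ 741 (mod 953).
m = c₂ · s⁻¹ mod 953 = 606 · 741 mod 953 = 183.

183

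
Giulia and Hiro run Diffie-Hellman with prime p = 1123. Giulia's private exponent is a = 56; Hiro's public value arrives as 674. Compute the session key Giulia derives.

695

Shared key K = 674^56 mod 1123.
674^1 ≡ 674 (mod 1123)
674^2 = (674^1)^2 ≡ 674^2 = 454276 ≡ 584 (mod 1123)
674^4 = (674^2)^2 ≡ 584^2 = 341056 ≡ 787 (mod 1123)
674^8 = (674^4)^2 ≡ 787^2 = 619369 ≡ 596 (mod 1123)
674^16 = (674^8)^2 ≡ 596^2 = 355216 ≡ 348 (mod 1123)
674^32 = (674^16)^2 ≡ 348^2 = 121104 ≡ 943 (mod 1123)
674^56 = 674^32 · 674^16 · 674^8 ≡ 943 · 348 · 596 ≡ 695 (mod 1123).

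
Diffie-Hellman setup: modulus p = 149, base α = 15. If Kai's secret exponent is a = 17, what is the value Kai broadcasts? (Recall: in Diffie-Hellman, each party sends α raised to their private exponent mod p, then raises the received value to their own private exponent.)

94

Public value = 15^17 mod 149.
15^1 ≡ 15 (mod 149)
15^2 = (15^1)^2 ≡ 15^2 = 225 ≡ 76 (mod 149)
15^4 = (15^2)^2 ≡ 76^2 = 5776 ≡ 114 (mod 149)
15^8 = (15^4)^2 ≡ 114^2 = 12996 ≡ 33 (mod 149)
15^16 = (15^8)^2 ≡ 33^2 = 1089 ≡ 46 (mod 149)
15^17 = 15^16 · 15^1 ≡ 46 · 15 ≡ 94 (mod 149).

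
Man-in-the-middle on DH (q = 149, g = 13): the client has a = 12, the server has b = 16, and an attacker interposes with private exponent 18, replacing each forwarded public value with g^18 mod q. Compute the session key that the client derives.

81

The client receives an attacker's public value M = 13^18 mod 149 instead of the honest one.
13^1 ≡ 13 (mod 149)
13^2 = (13^1)^2 ≡ 13^2 = 169 ≡ 20 (mod 149)
13^4 = (13^2)^2 ≡ 20^2 = 400 ≡ 102 (mod 149)
13^8 = (13^4)^2 ≡ 102^2 = 10404 ≡ 123 (mod 149)
13^16 = (13^8)^2 ≡ 123^2 = 15129 ≡ 80 (mod 149)
13^18 = 13^16 · 13^2 ≡ 80 · 20 ≡ 110 (mod 149).
So M = 110. The client computes K = M^12 mod 149.
110^1 ≡ 110 (mod 149)
110^2 = (110^1)^2 ≡ 110^2 = 12100 ≡ 31 (mod 149)
110^4 = (110^2)^2 ≡ 31^2 = 961 ≡ 67 (mod 149)
110^8 = (110^4)^2 ≡ 67^2 = 4489 ≡ 19 (mod 149)
110^12 = 110^8 · 110^4 ≡ 19 · 67 ≡ 81 (mod 149).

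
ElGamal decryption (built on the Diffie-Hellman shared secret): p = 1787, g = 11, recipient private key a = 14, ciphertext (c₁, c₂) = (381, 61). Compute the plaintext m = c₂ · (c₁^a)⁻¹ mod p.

Shared mask s = c₁^a mod p = 381^14 mod 1787.
381^1 ≡ 381 (mod 1787)
381^2 = (381^1)^2 ≡ 381^2 = 145161 ≡ 414 (mod 1787)
381^4 = (381^2)^2 ≡ 414^2 = 171396 ≡ 1631 (mod 1787)
381^8 = (381^4)^2 ≡ 1631^2 = 2660161 ≡ 1105 (mod 1787)
381^14 = 381^8 · 381^4 · 381^2 ≡ 1105 · 1631 · 414 ≡ 312 (mod 1787).
So s = 312; s⁻¹ ≡ 1724 (mod 1787).
m = c₂ · s⁻¹ mod 1787 = 61 · 1724 mod 1787 = 1518.

1518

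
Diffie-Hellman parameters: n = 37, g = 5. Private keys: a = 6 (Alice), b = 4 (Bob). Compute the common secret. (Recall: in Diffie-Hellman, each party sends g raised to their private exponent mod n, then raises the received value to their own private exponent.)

Bob sends B = g^b mod n = 5^4 mod 37.
5^1 ≡ 5 (mod 37)
5^2 = (5^1)^2 ≡ 5^2 = 25 ≡ 25 (mod 37)
5^4 = (5^2)^2 ≡ 25^2 = 625 ≡ 33 (mod 37)
So B = 33. Alice then computes K = B^a mod n = 33^6 mod 37.
33^1 ≡ 33 (mod 37)
33^2 = (33^1)^2 ≡ 33^2 = 1089 ≡ 16 (mod 37)
33^4 = (33^2)^2 ≡ 16^2 = 256 ≡ 34 (mod 37)
33^6 = 33^4 · 33^2 ≡ 34 · 16 ≡ 26 (mod 37).

26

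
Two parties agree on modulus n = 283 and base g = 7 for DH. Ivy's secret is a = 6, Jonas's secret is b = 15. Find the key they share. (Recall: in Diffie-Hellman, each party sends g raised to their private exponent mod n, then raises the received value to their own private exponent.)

Jonas sends B = g^b mod n = 7^15 mod 283.
7^1 ≡ 7 (mod 283)
7^2 = (7^1)^2 ≡ 7^2 = 49 ≡ 49 (mod 283)
7^4 = (7^2)^2 ≡ 49^2 = 2401 ≡ 137 (mod 283)
7^8 = (7^4)^2 ≡ 137^2 = 18769 ≡ 91 (mod 283)
7^15 = 7^8 · 7^4 · 7^2 · 7^1 ≡ 91 · 137 · 49 · 7 ≡ 51 (mod 283).
So B = 51. Ivy then computes K = B^a mod n = 51^6 mod 283.
51^1 ≡ 51 (mod 283)
51^2 = (51^1)^2 ≡ 51^2 = 2601 ≡ 54 (mod 283)
51^4 = (51^2)^2 ≡ 54^2 = 2916 ≡ 86 (mod 283)
51^6 = 51^4 · 51^2 ≡ 86 · 54 ≡ 116 (mod 283).

116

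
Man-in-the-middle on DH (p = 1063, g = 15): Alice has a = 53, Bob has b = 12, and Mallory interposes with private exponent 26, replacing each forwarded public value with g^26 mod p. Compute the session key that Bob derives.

293

Bob receives Mallory's public value M = 15^26 mod 1063 instead of the honest one.
15^1 ≡ 15 (mod 1063)
15^2 = (15^1)^2 ≡ 15^2 = 225 ≡ 225 (mod 1063)
15^4 = (15^2)^2 ≡ 225^2 = 50625 ≡ 664 (mod 1063)
15^8 = (15^4)^2 ≡ 664^2 = 440896 ≡ 814 (mod 1063)
15^16 = (15^8)^2 ≡ 814^2 = 662596 ≡ 347 (mod 1063)
15^26 = 15^16 · 15^8 · 15^2 ≡ 347 · 814 · 225 ≡ 532 (mod 1063).
So M = 532. Bob computes K = M^12 mod 1063.
532^1 ≡ 532 (mod 1063)
532^2 = (532^1)^2 ≡ 532^2 = 283024 ≡ 266 (mod 1063)
532^4 = (532^2)^2 ≡ 266^2 = 70756 ≡ 598 (mod 1063)
532^8 = (532^4)^2 ≡ 598^2 = 357604 ≡ 436 (mod 1063)
532^12 = 532^8 · 532^4 ≡ 436 · 598 ≡ 293 (mod 1063).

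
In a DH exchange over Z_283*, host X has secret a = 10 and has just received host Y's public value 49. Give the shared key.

233

Shared key K = 49^10 mod 283.
49^1 ≡ 49 (mod 283)
49^2 = (49^1)^2 ≡ 49^2 = 2401 ≡ 137 (mod 283)
49^4 = (49^2)^2 ≡ 137^2 = 18769 ≡ 91 (mod 283)
49^8 = (49^4)^2 ≡ 91^2 = 8281 ≡ 74 (mod 283)
49^10 = 49^8 · 49^2 ≡ 74 · 137 ≡ 233 (mod 283).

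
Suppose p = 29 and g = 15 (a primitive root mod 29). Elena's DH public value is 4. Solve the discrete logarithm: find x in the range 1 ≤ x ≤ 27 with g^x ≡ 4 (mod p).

Try successive powers of 15 modulo 29:
15^1 ≡ 15
15^2 ≡ 22
15^3 ≡ 11
15^4 ≡ 20
15^5 ≡ 10
15^6 ≡ 5
15^7 ≡ 17
15^8 ≡ 23
15^9 ≡ 26
15^10 ≡ 13
15^11 ≡ 21
15^12 ≡ 25
15^13 ≡ 27
15^14 ≡ 28
15^15 ≡ 14
15^16 ≡ 7
15^17 ≡ 18
15^18 ≡ 9
15^19 ≡ 19
15^20 ≡ 24
15^21 ≡ 12
15^22 ≡ 6
15^23 ≡ 3
15^24 ≡ 16
15^25 ≡ 8
15^26 ≡ 4
Found: x = 26.

26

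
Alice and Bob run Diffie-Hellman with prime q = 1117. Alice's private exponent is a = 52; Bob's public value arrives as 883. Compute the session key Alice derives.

Shared key K = 883^52 mod 1117.
883^1 ≡ 883 (mod 1117)
883^2 = (883^1)^2 ≡ 883^2 = 779689 ≡ 23 (mod 1117)
883^4 = (883^2)^2 ≡ 23^2 = 529 ≡ 529 (mod 1117)
883^8 = (883^4)^2 ≡ 529^2 = 279841 ≡ 591 (mod 1117)
883^16 = (883^8)^2 ≡ 591^2 = 349281 ≡ 777 (mod 1117)
883^32 = (883^16)^2 ≡ 777^2 = 603729 ≡ 549 (mod 1117)
883^52 = 883^32 · 883^16 · 883^4 ≡ 549 · 777 · 529 ≡ 777 (mod 1117).

777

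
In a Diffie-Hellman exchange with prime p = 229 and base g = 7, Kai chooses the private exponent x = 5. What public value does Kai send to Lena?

Public value = 7^5 mod 229.
7^1 ≡ 7 (mod 229)
7^2 = (7^1)^2 ≡ 7^2 = 49 ≡ 49 (mod 229)
7^4 = (7^2)^2 ≡ 49^2 = 2401 ≡ 111 (mod 229)
7^5 = 7^4 · 7^1 ≡ 111 · 7 ≡ 90 (mod 229).

90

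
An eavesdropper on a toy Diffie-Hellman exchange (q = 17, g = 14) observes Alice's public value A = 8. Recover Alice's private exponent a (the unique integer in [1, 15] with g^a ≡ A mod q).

10

Try successive powers of 14 modulo 17:
14^1 ≡ 14
14^2 ≡ 9
14^3 ≡ 7
14^4 ≡ 13
14^5 ≡ 12
14^6 ≡ 15
14^7 ≡ 6
14^8 ≡ 16
14^9 ≡ 3
14^10 ≡ 8
Found: a = 10.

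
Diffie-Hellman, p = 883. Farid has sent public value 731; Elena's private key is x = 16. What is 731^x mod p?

Shared key K = 731^16 mod 883.
731^1 ≡ 731 (mod 883)
731^2 = (731^1)^2 ≡ 731^2 = 534361 ≡ 146 (mod 883)
731^4 = (731^2)^2 ≡ 146^2 = 21316 ≡ 124 (mod 883)
731^8 = (731^4)^2 ≡ 124^2 = 15376 ≡ 365 (mod 883)
731^16 = (731^8)^2 ≡ 365^2 = 133225 ≡ 775 (mod 883)

775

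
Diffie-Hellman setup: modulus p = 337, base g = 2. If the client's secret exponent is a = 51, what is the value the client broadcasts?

175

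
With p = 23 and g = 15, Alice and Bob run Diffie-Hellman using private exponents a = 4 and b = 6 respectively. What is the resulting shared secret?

18

Bob sends B = g^b mod p = 15^6 mod 23.
15^1 ≡ 15 (mod 23)
15^2 = (15^1)^2 ≡ 15^2 = 225 ≡ 18 (mod 23)
15^4 = (15^2)^2 ≡ 18^2 = 324 ≡ 2 (mod 23)
15^6 = 15^4 · 15^2 ≡ 2 · 18 ≡ 13 (mod 23).
So B = 13. Alice then computes K = B^a mod p = 13^4 mod 23.
13^1 ≡ 13 (mod 23)
13^2 = (13^1)^2 ≡ 13^2 = 169 ≡ 8 (mod 23)
13^4 = (13^2)^2 ≡ 8^2 = 64 ≡ 18 (mod 23)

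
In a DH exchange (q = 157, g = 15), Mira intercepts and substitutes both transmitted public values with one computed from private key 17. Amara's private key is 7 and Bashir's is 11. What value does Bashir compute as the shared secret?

Bashir receives Mira's public value M = 15^17 mod 157 instead of the honest one.
15^1 ≡ 15 (mod 157)
15^2 = (15^1)^2 ≡ 15^2 = 225 ≡ 68 (mod 157)
15^4 = (15^2)^2 ≡ 68^2 = 4624 ≡ 71 (mod 157)
15^8 = (15^4)^2 ≡ 71^2 = 5041 ≡ 17 (mod 157)
15^16 = (15^8)^2 ≡ 17^2 = 289 ≡ 132 (mod 157)
15^17 = 15^16 · 15^1 ≡ 132 · 15 ≡ 96 (mod 157).
So M = 96. Bashir computes K = M^11 mod 157.
96^1 ≡ 96 (mod 157)
96^2 = (96^1)^2 ≡ 96^2 = 9216 ≡ 110 (mod 157)
96^4 = (96^2)^2 ≡ 110^2 = 12100 ≡ 11 (mod 157)
96^8 = (96^4)^2 ≡ 11^2 = 121 ≡ 121 (mod 157)
96^11 = 96^8 · 96^2 · 96^1 ≡ 121 · 110 · 96 ≡ 94 (mod 157).

94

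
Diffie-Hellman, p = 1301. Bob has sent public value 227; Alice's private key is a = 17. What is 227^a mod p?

146

Shared key K = 227^17 mod 1301.
227^1 ≡ 227 (mod 1301)
227^2 = (227^1)^2 ≡ 227^2 = 51529 ≡ 790 (mod 1301)
227^4 = (227^2)^2 ≡ 790^2 = 624100 ≡ 921 (mod 1301)
227^8 = (227^4)^2 ≡ 921^2 = 848241 ≡ 1290 (mod 1301)
227^16 = (227^8)^2 ≡ 1290^2 = 1664100 ≡ 121 (mod 1301)
227^17 = 227^16 · 227^1 ≡ 121 · 227 ≡ 146 (mod 1301).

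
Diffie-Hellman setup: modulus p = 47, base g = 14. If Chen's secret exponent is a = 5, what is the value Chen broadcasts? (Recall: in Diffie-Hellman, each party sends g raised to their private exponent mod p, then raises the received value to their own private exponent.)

Public value = 14^5 (mod 47).
14^1 ≡ 14 (mod 47)
14^2 = (14^1)^2 ≡ 14^2 = 196 ≡ 8 (mod 47)
14^4 = (14^2)^2 ≡ 8^2 = 64 ≡ 17 (mod 47)
14^5 = 14^4 · 14^1 ≡ 17 · 14 ≡ 3 (mod 47).

3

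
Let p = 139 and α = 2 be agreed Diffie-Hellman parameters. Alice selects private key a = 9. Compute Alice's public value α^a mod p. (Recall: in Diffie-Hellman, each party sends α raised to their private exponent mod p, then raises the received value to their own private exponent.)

Public value = 2^9 mod 139.
2^1 ≡ 2 (mod 139)
2^2 = (2^1)^2 ≡ 2^2 = 4 ≡ 4 (mod 139)
2^4 = (2^2)^2 ≡ 4^2 = 16 ≡ 16 (mod 139)
2^8 = (2^4)^2 ≡ 16^2 = 256 ≡ 117 (mod 139)
2^9 = 2^8 · 2^1 ≡ 117 · 2 ≡ 95 (mod 139).

95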